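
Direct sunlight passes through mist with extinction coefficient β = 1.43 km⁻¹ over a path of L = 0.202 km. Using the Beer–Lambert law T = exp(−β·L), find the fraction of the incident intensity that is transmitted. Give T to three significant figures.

0.749

τ = β·L = 1.43 × 0.202 = 0.2889.
T = exp(−0.2889) = 0.7491.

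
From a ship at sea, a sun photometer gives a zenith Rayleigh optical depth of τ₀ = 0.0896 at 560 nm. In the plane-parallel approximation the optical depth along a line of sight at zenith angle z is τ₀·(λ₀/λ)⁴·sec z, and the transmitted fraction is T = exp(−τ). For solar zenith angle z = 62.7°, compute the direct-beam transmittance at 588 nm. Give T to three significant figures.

0.852

sec 62.7° = 2.1803.
τ = 0.0896 × (560/588)⁴ × 2.1803 = 0.0896 × 0.8227 × 2.1803 = 0.1607.
T = exp(−0.1607) = 0.8515.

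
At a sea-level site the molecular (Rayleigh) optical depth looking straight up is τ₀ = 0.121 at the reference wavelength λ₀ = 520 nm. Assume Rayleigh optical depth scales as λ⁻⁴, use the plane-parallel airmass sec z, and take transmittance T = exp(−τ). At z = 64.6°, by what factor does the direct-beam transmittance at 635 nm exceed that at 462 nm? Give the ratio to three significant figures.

1.39

Airmass: sec 64.6° = 2.3314.
τ(635 nm) = 0.121 × (520/635)⁴ × 2.3314 = 0.121 × 0.4497 × 2.3314 = 0.1269.
τ(462 nm) = 0.121 × (520/462)⁴ × 2.3314 = 0.121 × 1.6049 × 2.3314 = 0.4527.
T(635)/T(462) = exp(τ_B − τ_A) = exp(0.3259) = 1.3852.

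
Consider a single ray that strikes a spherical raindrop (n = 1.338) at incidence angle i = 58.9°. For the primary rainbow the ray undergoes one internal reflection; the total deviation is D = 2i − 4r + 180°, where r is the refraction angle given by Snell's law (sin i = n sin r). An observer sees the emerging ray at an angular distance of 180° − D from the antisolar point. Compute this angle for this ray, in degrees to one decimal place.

41.4°

sin r = sin 58.9° / 1.338 = 0.8563/1.338 = 0.6400; r = 39.79°.
D = 2·58.9° − 4·39.79° + 180° = 117.80° − 159.16° + 180° = 138.64°.
Angle from antisolar point = 180° − D = 41.36°.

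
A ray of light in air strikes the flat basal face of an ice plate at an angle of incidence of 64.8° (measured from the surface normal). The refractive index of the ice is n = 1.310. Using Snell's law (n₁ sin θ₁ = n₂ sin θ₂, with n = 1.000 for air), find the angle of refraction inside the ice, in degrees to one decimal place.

43.7°

Snell: sin θ_r = sin θ_i / n = sin 64.8° / 1.310 = 0.9048 / 1.310 = 0.6907.
θ_r = arcsin(0.6907) = 43.69°.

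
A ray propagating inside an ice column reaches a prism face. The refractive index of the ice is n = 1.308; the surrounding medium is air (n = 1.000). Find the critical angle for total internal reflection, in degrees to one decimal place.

sin θ_c = n_air / n = 1.000 / 1.308 = 0.7645.
θ_c = arcsin(0.7645) = 49.86°.

49.9°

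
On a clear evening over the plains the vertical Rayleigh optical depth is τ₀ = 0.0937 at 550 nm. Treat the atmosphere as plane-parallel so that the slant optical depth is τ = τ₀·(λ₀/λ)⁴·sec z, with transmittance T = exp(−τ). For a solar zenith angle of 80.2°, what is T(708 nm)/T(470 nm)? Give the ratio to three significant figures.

Airmass: sec 80.2° = 5.8751.
τ(708 nm) = 0.0937 × (550/708)⁴ × 5.8751 = 0.0937 × 0.3642 × 5.8751 = 0.2005.
τ(470 nm) = 0.0937 × (550/470)⁴ × 5.8751 = 0.0937 × 1.8753 × 5.8751 = 1.0323.
T(708)/T(470) = exp(τ_B − τ_A) = exp(0.8318) = 2.2975.

2.30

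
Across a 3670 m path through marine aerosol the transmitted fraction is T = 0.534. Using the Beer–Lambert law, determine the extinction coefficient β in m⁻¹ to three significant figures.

0.000171 m⁻¹

Beer–Lambert: T = exp(−βL) ⇒ β = −ln(T)/L = −ln(0.534)/3670 = 0.6274/3670 = 0.0001709 m⁻¹.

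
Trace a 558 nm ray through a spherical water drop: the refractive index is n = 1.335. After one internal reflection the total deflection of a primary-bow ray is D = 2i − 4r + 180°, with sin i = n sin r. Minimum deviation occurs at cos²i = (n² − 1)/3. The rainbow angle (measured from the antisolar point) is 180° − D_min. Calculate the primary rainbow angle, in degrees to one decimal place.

cos²i = (1.78222 − 1)/3 = 0.26074; i = arccos(0.51063) = 59.294°.
sin r = sin 59.294°/1.335 = 0.64405; r = 40.094°.
D_min = 2·59.294° − 4·40.094° + 180° = 138.212°.
Rainbow angle = 180° − D_min = 41.788°.

41.8°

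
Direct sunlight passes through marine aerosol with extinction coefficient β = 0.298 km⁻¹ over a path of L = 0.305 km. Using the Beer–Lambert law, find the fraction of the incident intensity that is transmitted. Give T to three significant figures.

τ = β·L = 0.298 × 0.305 = 0.0909.
T = exp(−0.0909) = 0.9131.

0.913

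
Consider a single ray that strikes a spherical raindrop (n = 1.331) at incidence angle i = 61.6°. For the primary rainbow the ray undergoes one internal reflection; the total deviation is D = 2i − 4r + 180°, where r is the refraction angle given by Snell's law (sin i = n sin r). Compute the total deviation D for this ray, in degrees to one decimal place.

sin r = sin 61.6° / 1.331 = 0.8796/1.331 = 0.6609; r = 41.37°.
D = 2·61.6° − 4·41.37° + 180° = 123.20° − 165.47° + 180° = 137.73°.

137.7°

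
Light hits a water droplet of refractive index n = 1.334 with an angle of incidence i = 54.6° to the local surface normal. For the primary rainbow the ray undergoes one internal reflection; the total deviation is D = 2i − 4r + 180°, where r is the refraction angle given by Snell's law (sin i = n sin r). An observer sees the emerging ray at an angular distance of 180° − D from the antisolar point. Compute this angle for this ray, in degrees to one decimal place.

41.5°

sin r = sin 54.6° / 1.334 = 0.8151/1.334 = 0.6110; r = 37.66°.
D = 2·54.6° − 4·37.66° + 180° = 109.20° − 150.66° + 180° = 138.54°.
Angle from antisolar point = 180° − D = 41.46°.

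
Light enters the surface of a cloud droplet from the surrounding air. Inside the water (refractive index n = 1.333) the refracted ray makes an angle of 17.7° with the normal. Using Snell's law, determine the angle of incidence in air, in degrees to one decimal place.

23.9°

Snell: sin θ_i = n · sin θ_r = 1.333 × sin 17.7° = 1.333 × 0.3040 = 0.4053.
θ_i = arcsin(0.4053) = 23.91°.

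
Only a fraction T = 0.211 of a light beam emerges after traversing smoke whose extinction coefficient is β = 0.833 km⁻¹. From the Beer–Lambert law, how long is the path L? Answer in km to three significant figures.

1.87 km

Beer–Lambert: T = exp(−βL) ⇒ L = −ln(T)/β = −ln(0.211)/0.833 = 1.5559/0.833 = 1.868 km.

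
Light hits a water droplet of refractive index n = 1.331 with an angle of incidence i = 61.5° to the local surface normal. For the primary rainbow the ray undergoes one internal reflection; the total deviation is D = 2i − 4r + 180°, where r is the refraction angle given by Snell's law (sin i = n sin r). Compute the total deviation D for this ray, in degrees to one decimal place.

sin r = sin 61.5° / 1.331 = 0.8788/1.331 = 0.6603; r = 41.32°.
D = 2·61.5° − 4·41.32° + 180° = 123.00° − 165.28° + 180° = 137.72°.

137.7°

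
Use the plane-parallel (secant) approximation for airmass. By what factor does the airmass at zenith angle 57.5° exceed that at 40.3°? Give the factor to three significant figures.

1.42

X(57.5°)/X(40.3°) = sec 57.5° / sec 40.3° = cos 40.3° / cos 57.5° = 0.7627/0.5373 = 1.4194.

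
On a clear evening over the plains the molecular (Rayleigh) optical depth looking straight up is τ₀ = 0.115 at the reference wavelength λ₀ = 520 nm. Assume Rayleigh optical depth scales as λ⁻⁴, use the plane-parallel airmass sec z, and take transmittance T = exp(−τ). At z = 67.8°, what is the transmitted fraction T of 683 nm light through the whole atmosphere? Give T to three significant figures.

0.903

sec 67.8° = 2.6466.
τ = 0.115 × (520/683)⁴ × 2.6466 = 0.115 × 0.3360 × 2.6466 = 0.1023.
T = exp(−0.1023) = 0.9028.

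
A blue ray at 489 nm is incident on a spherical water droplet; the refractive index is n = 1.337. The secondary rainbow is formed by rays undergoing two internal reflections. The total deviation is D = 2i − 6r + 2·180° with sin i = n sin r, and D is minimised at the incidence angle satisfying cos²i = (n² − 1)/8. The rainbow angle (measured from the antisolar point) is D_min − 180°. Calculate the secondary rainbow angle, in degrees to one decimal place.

cos²i = (1.78757 − 1)/8 = 0.09845; i = arccos(0.31376) = 71.714°.
sin r = sin 71.714°/1.337 = 0.71017; r = 45.249°.
D_min = 2·71.714° − 6·45.249° + 360° = 231.934°.
Rainbow angle = D_min − 180° = 51.934°.

51.9°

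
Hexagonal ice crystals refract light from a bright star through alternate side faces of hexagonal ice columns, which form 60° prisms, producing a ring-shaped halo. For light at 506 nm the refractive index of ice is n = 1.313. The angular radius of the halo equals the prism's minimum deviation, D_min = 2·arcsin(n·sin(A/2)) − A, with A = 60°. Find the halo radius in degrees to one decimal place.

22.1°

n·sin(A/2) = 1.313 × sin 30° = 1.313 × 0.5000 = 0.6565.
D_min = 2·arcsin(0.6565) − 60° = 2 × 41.033° − 60° = 22.067°.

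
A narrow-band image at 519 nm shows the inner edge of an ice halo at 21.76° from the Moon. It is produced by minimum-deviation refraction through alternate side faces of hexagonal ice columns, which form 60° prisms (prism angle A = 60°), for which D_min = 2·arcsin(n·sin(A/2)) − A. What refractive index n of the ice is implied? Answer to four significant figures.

1.309

Rearranging: n = sin((D_min + A)/2) / sin(A/2).
(D_min + A)/2 = (21.76° + 60°)/2 = 40.880°.
n = sin 40.880° / sin 30° = 0.6545 / 0.5000 = 1.3090.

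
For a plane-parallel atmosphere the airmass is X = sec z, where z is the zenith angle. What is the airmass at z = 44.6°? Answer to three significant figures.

X = sec z = 1/cos 44.6° = 1/0.7120 = 1.4044.

1.40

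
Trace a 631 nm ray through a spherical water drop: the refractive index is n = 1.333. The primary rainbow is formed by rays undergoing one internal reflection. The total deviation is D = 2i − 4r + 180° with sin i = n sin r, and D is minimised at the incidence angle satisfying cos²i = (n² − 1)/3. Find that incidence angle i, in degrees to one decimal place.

59.4°

cos²i = (1.333² − 1)/3 = (1.77689 − 1)/3 = 0.25896.
cos i = 0.50888, so i = 59.410°.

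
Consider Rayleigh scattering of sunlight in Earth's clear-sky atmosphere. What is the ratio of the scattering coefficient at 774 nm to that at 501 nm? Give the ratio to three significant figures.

0.176

Rayleigh scattering ∝ λ⁻⁴, so the ratio of coefficients is the inverse fourth power of the wavelength ratio.
σ(774)/σ(501) = (501/774)⁴ = (0.6473)⁴ = 0.1755.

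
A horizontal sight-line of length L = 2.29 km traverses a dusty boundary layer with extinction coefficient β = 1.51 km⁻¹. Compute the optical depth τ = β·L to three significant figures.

3.46

τ = β·L = 1.51 × 2.29 = 3.4579.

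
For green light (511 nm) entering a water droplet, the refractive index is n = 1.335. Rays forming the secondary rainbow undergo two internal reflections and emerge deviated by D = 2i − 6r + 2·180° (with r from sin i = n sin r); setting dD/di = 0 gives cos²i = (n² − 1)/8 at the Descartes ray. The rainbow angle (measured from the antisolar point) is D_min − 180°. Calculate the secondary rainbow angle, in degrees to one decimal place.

cos²i = (1.78222 − 1)/8 = 0.09778; i = arccos(0.31269) = 71.778°.
sin r = sin 71.778°/1.335 = 0.71150; r = 45.357°.
D_min = 2·71.778° − 6·45.357° + 360° = 231.414°.
Rainbow angle = D_min − 180° = 51.414°.

51.4°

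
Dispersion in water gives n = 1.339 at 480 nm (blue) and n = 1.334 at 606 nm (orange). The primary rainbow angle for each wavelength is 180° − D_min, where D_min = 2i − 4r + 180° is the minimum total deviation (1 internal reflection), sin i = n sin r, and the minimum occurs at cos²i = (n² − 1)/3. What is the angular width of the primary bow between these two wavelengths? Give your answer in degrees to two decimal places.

At 480 nm (n = 1.339): cos²i = 0.26431 → i = 59.062°, r = 39.834°, D_min = 138.786°, rainbow angle = 41.214°.
At 606 nm (n = 1.334): cos²i = 0.25985 → i = 59.352°, r = 40.159°, D_min = 138.067°, rainbow angle = 41.933°.
Angular width = |41.214° − 41.933°| = 0.719°.

0.72°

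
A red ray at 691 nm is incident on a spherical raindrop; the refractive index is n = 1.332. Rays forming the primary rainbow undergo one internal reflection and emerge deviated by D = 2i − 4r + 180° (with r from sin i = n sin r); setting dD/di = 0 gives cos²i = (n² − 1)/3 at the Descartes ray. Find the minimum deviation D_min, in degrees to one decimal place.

cos²i = (1.77422 − 1)/3 = 0.25807; i = arccos(0.50801) = 59.469°.
sin r = sin 59.469°/1.332 = 0.64666; r = 40.290°.
D_min = 2·59.469° − 4·40.290° + 180° = 137.776°.

137.8°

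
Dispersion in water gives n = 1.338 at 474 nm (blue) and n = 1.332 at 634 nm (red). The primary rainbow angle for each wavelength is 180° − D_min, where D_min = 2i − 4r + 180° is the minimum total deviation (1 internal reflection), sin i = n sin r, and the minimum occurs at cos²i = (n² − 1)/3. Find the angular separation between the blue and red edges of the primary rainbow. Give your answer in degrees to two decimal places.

At 474 nm (n = 1.338): cos²i = 0.26341 → i = 59.120°, r = 39.899°, D_min = 138.643°, rainbow angle = 41.357°.
At 634 nm (n = 1.332): cos²i = 0.25807 → i = 59.469°, r = 40.290°, D_min = 137.776°, rainbow angle = 42.224°.
Angular width = |41.357° − 42.224°| = 0.867°.

0.87°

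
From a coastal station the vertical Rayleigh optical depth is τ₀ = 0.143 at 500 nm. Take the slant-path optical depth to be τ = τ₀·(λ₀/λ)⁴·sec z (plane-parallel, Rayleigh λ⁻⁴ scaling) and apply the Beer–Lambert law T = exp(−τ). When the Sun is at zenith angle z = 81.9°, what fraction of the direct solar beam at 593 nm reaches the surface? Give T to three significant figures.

sec 81.9° = 7.0972.
τ = 0.143 × (500/593)⁴ × 7.0972 = 0.143 × 0.5054 × 7.0972 = 0.5130.
T = exp(−0.5130) = 0.5987.

0.599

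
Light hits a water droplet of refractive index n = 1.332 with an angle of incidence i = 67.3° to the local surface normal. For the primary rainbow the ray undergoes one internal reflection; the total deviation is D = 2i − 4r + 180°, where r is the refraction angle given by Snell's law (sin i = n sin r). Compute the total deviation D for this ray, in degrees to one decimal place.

139.3°

sin r = sin 67.3° / 1.332 = 0.9225/1.332 = 0.6926; r = 43.84°.
D = 2·67.3° − 4·43.84° + 180° = 134.60° − 175.34° + 180° = 139.26°.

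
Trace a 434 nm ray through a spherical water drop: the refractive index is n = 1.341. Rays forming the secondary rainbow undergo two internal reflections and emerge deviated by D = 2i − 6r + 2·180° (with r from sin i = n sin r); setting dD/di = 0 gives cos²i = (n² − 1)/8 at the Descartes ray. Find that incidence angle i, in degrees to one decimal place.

cos²i = (1.341² − 1)/8 = (1.79828 − 1)/8 = 0.09979.
cos i = 0.31589, so i = 71.586°.

71.6°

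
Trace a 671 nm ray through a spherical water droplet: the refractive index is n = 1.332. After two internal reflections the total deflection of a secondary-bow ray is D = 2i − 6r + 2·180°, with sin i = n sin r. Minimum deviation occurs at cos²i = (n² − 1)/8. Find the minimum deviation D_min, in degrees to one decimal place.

230.6°

cos²i = (1.77422 − 1)/8 = 0.09678; i = arccos(0.31109) = 71.875°.
sin r = sin 71.875°/1.332 = 0.71350; r = 45.520°.
D_min = 2·71.875° − 6·45.520° + 360° = 230.628°.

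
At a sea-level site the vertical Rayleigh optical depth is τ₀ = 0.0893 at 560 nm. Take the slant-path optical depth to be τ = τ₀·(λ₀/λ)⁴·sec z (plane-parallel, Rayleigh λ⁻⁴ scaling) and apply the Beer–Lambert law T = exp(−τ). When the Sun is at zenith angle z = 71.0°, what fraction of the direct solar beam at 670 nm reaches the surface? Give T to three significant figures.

sec 71.0° = 3.0716.
τ = 0.0893 × (560/670)⁴ × 3.0716 = 0.0893 × 0.4880 × 3.0716 = 0.1339.
T = exp(−0.1339) = 0.8747.

0.875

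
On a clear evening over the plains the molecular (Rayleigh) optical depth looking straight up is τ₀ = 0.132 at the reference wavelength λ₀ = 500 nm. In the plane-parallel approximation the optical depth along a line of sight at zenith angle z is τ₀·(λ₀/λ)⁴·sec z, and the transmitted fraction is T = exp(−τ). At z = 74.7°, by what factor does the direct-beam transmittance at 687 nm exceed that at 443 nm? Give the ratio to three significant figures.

1.96

Airmass: sec 74.7° = 3.7897.
τ(687 nm) = 0.132 × (500/687)⁴ × 3.7897 = 0.132 × 0.2806 × 3.7897 = 0.1404.
τ(443 nm) = 0.132 × (500/443)⁴ × 3.7897 = 0.132 × 1.6228 × 3.7897 = 0.8118.
T(687)/T(443) = exp(τ_B − τ_A) = exp(0.6714) = 1.9570.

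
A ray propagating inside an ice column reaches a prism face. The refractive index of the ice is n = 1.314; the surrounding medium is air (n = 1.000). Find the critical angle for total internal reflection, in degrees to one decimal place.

49.6°

sin θ_c = n_air / n = 1.000 / 1.314 = 0.7610.
θ_c = arcsin(0.7610) = 49.56°.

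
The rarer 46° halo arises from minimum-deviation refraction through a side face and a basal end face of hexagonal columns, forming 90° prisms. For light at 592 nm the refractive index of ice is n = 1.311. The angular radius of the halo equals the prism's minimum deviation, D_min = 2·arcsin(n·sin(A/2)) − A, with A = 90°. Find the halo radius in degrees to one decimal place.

45.9°

n·sin(A/2) = 1.311 × sin 45° = 1.311 × 0.7071 = 0.9270.
D_min = 2·arcsin(0.9270) − 90° = 2 × 67.974° − 90° = 45.949°.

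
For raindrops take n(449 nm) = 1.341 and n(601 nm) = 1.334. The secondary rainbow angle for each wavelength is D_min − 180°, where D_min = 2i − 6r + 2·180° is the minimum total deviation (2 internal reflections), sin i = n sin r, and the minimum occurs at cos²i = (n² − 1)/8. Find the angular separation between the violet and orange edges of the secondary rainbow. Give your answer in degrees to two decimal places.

1.81°

At 449 nm (n = 1.341): cos²i = 0.09979 → i = 71.586°, r = 45.034°, D_min = 232.966°, rainbow angle = 52.966°.
At 601 nm (n = 1.334): cos²i = 0.09744 → i = 71.810°, r = 45.411°, D_min = 231.153°, rainbow angle = 51.153°.
Angular width = |52.966° − 51.153°| = 1.813°.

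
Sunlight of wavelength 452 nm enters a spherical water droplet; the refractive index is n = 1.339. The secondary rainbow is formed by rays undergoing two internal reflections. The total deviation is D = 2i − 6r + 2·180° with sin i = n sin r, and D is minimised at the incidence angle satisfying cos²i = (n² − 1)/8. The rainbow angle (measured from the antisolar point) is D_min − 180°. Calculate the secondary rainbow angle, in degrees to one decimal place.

52.5°

cos²i = (1.79292 − 1)/8 = 0.09912; i = arccos(0.31483) = 71.650°.
sin r = sin 71.650°/1.339 = 0.70885; r = 45.141°.
D_min = 2·71.650° − 6·45.141° + 360° = 232.451°.
Rainbow angle = D_min − 180° = 52.451°.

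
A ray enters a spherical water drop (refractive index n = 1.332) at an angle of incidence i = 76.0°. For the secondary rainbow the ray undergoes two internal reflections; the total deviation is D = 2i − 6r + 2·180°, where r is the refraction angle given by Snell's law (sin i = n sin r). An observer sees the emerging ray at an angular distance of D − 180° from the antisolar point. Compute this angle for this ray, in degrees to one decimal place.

51.5°

sin r = sin 76.0° / 1.332 = 0.9703/1.332 = 0.7285; r = 46.76°.
D = 2·76.0° − 6·46.76° + 2·180° = 152.00° − 280.54° + 360° = 231.46°.
Angle from antisolar point = D − 180° = 51.46°.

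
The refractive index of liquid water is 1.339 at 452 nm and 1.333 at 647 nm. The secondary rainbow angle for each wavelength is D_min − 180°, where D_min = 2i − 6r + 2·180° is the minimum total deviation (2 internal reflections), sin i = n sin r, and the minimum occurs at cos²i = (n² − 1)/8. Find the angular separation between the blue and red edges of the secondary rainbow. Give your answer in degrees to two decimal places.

1.56°

At 452 nm (n = 1.339): cos²i = 0.09912 → i = 71.650°, r = 45.141°, D_min = 232.451°, rainbow angle = 52.451°.
At 647 nm (n = 1.333): cos²i = 0.09711 → i = 71.843°, r = 45.466°, D_min = 230.891°, rainbow angle = 50.891°.
Angular width = |52.451° − 50.891°| = 1.560°.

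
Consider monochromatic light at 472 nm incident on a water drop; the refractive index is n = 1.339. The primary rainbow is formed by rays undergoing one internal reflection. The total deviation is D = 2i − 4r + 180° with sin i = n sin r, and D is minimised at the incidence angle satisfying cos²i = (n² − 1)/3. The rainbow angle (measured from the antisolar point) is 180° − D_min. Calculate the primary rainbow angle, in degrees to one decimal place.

41.2°

cos²i = (1.79292 − 1)/3 = 0.26431; i = arccos(0.51411) = 59.062°.
sin r = sin 59.062°/1.339 = 0.64057; r = 39.834°.
D_min = 2·59.062° − 4·39.834° + 180° = 138.786°.
Rainbow angle = 180° − D_min = 41.214°.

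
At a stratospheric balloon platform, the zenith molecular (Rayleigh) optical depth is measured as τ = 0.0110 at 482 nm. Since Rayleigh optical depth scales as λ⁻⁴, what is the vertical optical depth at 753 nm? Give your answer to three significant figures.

0.00185

τ(753 nm) = τ(482 nm) × (482/753)⁴ = 0.0110 × (0.6401)⁴ = 0.0110 × 0.1679 = 0.0018.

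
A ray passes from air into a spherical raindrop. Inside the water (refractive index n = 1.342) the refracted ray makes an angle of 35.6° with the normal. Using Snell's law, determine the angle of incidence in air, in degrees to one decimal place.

Snell: sin θ_i = n · sin θ_r = 1.342 × sin 35.6° = 1.342 × 0.5821 = 0.7812.
θ_i = arcsin(0.7812) = 51.37°.

51.4°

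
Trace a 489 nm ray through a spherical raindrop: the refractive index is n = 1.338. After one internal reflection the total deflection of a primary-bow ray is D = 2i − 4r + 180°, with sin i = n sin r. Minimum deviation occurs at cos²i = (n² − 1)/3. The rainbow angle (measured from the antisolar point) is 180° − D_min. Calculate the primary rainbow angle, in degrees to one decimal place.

cos²i = (1.79024 − 1)/3 = 0.26341; i = arccos(0.51324) = 59.120°.
sin r = sin 59.120°/1.338 = 0.64144; r = 39.899°.
D_min = 2·59.120° − 4·39.899° + 180° = 138.643°.
Rainbow angle = 180° − D_min = 41.357°.

41.4°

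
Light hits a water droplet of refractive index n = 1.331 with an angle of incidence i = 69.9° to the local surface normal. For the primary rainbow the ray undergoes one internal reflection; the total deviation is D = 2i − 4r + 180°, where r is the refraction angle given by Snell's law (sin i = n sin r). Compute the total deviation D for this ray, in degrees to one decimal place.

140.3°

sin r = sin 69.9° / 1.331 = 0.9391/1.331 = 0.7056; r = 44.87°.
D = 2·69.9° − 4·44.87° + 180° = 139.80° − 179.50° + 180° = 140.30°.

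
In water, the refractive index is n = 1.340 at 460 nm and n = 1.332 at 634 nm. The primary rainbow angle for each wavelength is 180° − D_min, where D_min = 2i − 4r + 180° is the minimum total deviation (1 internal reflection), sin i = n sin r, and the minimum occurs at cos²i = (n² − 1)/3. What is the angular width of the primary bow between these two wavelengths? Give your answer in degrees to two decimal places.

At 460 nm (n = 1.340): cos²i = 0.26520 → i = 59.004°, r = 39.770°, D_min = 138.929°, rainbow angle = 41.071°.
At 634 nm (n = 1.332): cos²i = 0.25807 → i = 59.469°, r = 40.290°, D_min = 137.776°, rainbow angle = 42.224°.
Angular width = |41.071° − 42.224°| = 1.153°.

1.15°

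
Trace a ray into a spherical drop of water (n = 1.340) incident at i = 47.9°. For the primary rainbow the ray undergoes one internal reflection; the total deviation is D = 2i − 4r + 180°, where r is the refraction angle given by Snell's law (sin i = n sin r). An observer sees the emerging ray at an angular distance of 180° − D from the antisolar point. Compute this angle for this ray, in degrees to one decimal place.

38.7°

sin r = sin 47.9° / 1.340 = 0.7420/1.340 = 0.5537; r = 33.62°.
D = 2·47.9° − 4·33.62° + 180° = 95.80° − 134.49° + 180° = 141.31°.
Angle from antisolar point = 180° − D = 38.69°.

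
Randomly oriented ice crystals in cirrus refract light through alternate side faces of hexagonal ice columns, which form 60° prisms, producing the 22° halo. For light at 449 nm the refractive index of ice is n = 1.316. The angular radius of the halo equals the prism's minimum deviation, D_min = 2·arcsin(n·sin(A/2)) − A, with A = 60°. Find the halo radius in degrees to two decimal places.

22.30°

n·sin(A/2) = 1.316 × sin 30° = 1.316 × 0.5000 = 0.6580.
D_min = 2·arcsin(0.6580) − 60° = 2 × 41.148° − 60° = 22.295°.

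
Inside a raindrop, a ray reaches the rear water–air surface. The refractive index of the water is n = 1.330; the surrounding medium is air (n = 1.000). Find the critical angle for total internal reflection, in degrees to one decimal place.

sin θ_c = n_air / n = 1.000 / 1.330 = 0.7519.
θ_c = arcsin(0.7519) = 48.75°.

48.8°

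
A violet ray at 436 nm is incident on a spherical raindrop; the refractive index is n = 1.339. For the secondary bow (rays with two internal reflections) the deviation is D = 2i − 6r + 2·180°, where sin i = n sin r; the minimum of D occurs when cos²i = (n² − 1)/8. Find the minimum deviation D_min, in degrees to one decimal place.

cos²i = (1.79292 − 1)/8 = 0.09912; i = arccos(0.31483) = 71.650°.
sin r = sin 71.650°/1.339 = 0.70885; r = 45.141°.
D_min = 2·71.650° − 6·45.141° + 360° = 232.451°.

232.5°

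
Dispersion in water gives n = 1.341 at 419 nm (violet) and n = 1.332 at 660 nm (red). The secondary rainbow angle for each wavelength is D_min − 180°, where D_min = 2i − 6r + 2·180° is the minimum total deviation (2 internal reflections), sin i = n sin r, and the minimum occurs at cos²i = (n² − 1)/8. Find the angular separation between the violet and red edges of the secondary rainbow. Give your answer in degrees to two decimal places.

2.34°

At 419 nm (n = 1.341): cos²i = 0.09979 → i = 71.586°, r = 45.034°, D_min = 232.966°, rainbow angle = 52.966°.
At 660 nm (n = 1.332): cos²i = 0.09678 → i = 71.875°, r = 45.520°, D_min = 230.628°, rainbow angle = 50.628°.
Angular width = |52.966° − 50.628°| = 2.337°.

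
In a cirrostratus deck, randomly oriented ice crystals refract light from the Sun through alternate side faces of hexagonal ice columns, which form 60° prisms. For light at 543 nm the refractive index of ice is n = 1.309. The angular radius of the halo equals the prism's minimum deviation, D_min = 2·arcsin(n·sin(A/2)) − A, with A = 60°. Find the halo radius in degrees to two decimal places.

21.76°

n·sin(A/2) = 1.309 × sin 30° = 1.309 × 0.5000 = 0.6545.
D_min = 2·arcsin(0.6545) − 60° = 2 × 40.882° − 60° = 21.763°.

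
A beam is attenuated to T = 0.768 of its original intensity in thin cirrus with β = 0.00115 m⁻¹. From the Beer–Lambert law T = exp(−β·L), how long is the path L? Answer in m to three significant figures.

Beer–Lambert: T = exp(−βL) ⇒ L = −ln(T)/β = −ln(0.768)/0.00115 = 0.2640/0.00115 = 229.5 m.

230 m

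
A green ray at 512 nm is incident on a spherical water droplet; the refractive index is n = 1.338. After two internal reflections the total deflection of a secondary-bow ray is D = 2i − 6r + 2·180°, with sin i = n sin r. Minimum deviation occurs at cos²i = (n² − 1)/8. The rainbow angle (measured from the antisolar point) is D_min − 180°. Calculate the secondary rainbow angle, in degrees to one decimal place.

52.2°

cos²i = (1.79024 − 1)/8 = 0.09878; i = arccos(0.31429) = 71.682°.
sin r = sin 71.682°/1.338 = 0.70951; r = 45.195°.
D_min = 2·71.682° − 6·45.195° + 360° = 232.193°.
Rainbow angle = D_min − 180° = 52.193°.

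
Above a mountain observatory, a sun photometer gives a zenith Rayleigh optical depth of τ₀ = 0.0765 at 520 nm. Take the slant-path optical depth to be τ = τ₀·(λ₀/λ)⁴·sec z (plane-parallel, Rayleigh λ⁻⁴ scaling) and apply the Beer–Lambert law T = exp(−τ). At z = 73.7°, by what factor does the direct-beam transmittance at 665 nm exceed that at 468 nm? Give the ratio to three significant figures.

Airmass: sec 73.7° = 3.5629.
τ(665 nm) = 0.0765 × (520/665)⁴ × 3.5629 = 0.0765 × 0.3739 × 3.5629 = 0.1019.
τ(468 nm) = 0.0765 × (520/468)⁴ × 3.5629 = 0.0765 × 1.5242 × 3.5629 = 0.4154.
T(665)/T(468) = exp(τ_B − τ_A) = exp(0.3135) = 1.3682.

1.37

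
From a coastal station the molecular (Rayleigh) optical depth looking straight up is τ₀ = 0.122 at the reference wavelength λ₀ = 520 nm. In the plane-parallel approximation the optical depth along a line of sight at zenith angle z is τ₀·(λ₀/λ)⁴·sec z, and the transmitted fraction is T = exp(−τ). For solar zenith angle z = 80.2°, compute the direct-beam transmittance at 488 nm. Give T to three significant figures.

sec 80.2° = 5.8751.
τ = 0.122 × (520/488)⁴ × 5.8751 = 0.122 × 1.2892 × 5.8751 = 0.9241.
T = exp(−0.9241) = 0.3969.

0.397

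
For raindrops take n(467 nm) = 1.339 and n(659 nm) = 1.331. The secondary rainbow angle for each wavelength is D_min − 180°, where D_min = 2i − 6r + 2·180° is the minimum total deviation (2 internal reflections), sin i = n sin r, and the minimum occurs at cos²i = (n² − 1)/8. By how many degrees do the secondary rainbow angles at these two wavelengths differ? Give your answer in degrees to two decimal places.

At 467 nm (n = 1.339): cos²i = 0.09912 → i = 71.650°, r = 45.141°, D_min = 232.451°, rainbow angle = 52.451°.
At 659 nm (n = 1.331): cos²i = 0.09645 → i = 71.907°, r = 45.575°, D_min = 230.365°, rainbow angle = 50.365°.
Angular width = |52.451° − 50.365°| = 2.086°.

2.09°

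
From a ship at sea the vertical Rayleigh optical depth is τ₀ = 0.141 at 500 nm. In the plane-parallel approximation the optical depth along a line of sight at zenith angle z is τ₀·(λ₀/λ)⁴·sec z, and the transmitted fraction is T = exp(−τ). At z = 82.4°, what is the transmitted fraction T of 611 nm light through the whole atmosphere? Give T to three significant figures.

0.620

sec 82.4° = 7.5611.
τ = 0.141 × (500/611)⁴ × 7.5611 = 0.141 × 0.4485 × 7.5611 = 0.4781.
T = exp(−0.4781) = 0.6200.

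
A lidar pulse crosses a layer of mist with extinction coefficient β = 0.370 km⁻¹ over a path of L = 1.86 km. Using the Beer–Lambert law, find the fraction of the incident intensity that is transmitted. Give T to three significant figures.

τ = β·L = 0.370 × 1.86 = 0.6882.
T = exp(−0.6882) = 0.5025.

0.502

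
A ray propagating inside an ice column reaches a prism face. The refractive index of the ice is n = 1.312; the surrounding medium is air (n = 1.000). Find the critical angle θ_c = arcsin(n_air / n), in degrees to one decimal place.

49.7°

sin θ_c = n_air / n = 1.000 / 1.312 = 0.7622.
θ_c = arcsin(0.7622) = 49.66°.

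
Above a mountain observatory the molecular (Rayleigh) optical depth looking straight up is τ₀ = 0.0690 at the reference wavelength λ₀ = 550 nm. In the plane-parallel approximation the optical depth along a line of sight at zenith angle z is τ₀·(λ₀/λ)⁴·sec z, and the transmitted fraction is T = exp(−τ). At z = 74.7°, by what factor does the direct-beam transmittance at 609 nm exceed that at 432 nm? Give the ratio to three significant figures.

1.67

Airmass: sec 74.7° = 3.7897.
τ(609 nm) = 0.0690 × (550/609)⁴ × 3.7897 = 0.0690 × 0.6652 × 3.7897 = 0.1740.
τ(432 nm) = 0.0690 × (550/432)⁴ × 3.7897 = 0.0690 × 2.6273 × 3.7897 = 0.6870.
T(609)/T(432) = exp(τ_B − τ_A) = exp(0.5131) = 1.6704.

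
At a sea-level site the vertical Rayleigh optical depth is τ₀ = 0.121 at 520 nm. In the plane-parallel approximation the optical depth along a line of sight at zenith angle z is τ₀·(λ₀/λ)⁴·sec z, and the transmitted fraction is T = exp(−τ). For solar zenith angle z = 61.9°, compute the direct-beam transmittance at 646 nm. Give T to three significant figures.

0.898

sec 61.9° = 2.1231.
τ = 0.121 × (520/646)⁴ × 2.1231 = 0.121 × 0.4198 × 2.1231 = 0.1079.
T = exp(−0.1079) = 0.8978.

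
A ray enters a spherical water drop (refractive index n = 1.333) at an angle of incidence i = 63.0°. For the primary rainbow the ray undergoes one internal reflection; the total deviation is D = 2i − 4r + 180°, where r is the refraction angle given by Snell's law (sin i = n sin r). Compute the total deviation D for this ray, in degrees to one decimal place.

sin r = sin 63.0° / 1.333 = 0.8910/1.333 = 0.6684; r = 41.95°.
D = 2·63.0° − 4·41.95° + 180° = 126.00° − 167.78° + 180° = 138.22°.

138.2°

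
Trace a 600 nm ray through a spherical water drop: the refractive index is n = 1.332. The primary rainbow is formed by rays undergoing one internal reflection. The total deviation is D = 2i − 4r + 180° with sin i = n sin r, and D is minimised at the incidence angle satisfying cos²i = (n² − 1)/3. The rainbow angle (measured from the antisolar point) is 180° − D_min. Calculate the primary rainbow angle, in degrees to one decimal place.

42.2°

cos²i = (1.77422 − 1)/3 = 0.25807; i = arccos(0.50801) = 59.469°.
sin r = sin 59.469°/1.332 = 0.64666; r = 40.290°.
D_min = 2·59.469° − 4·40.290° + 180° = 137.776°.
Rainbow angle = 180° − D_min = 42.224°.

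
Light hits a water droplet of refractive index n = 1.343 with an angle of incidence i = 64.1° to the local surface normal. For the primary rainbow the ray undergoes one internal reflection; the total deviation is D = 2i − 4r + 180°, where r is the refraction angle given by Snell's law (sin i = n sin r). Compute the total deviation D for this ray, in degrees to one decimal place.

140.0°

sin r = sin 64.1° / 1.343 = 0.8996/1.343 = 0.6698; r = 42.05°.
D = 2·64.1° − 4·42.05° + 180° = 128.20° − 168.21° + 180° = 139.99°.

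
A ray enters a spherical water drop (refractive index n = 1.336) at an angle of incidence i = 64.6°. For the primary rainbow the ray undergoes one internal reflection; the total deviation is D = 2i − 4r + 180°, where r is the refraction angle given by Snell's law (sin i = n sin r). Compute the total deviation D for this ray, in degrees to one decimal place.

sin r = sin 64.6° / 1.336 = 0.9033/1.336 = 0.6761; r = 42.54°.
D = 2·64.6° − 4·42.54° + 180° = 129.20° − 170.17° + 180° = 139.03°.

139.0°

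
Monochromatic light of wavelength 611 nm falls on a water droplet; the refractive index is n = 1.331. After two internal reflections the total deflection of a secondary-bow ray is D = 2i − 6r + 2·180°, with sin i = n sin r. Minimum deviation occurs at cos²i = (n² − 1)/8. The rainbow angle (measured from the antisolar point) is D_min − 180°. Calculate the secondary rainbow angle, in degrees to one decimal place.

50.4°

cos²i = (1.77156 − 1)/8 = 0.09645; i = arccos(0.31056) = 71.907°.
sin r = sin 71.907°/1.331 = 0.71417; r = 45.575°.
D_min = 2·71.907° − 6·45.575° + 360° = 230.365°.
Rainbow angle = D_min − 180° = 50.365°.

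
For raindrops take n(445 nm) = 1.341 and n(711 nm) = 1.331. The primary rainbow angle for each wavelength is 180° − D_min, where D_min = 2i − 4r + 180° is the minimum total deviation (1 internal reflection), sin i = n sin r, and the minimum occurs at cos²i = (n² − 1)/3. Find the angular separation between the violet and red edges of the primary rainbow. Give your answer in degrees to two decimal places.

1.44°

At 445 nm (n = 1.341): cos²i = 0.26609 → i = 58.946°, r = 39.705°, D_min = 139.071°, rainbow angle = 40.929°.
At 711 nm (n = 1.331): cos²i = 0.25719 → i = 59.527°, r = 40.356°, D_min = 137.630°, rainbow angle = 42.370°.
Angular width = |40.929° − 42.370°| = 1.441°.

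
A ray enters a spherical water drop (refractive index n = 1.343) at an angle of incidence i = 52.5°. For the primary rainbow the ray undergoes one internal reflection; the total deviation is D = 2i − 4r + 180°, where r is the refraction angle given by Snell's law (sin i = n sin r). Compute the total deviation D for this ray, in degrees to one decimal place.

140.2°

sin r = sin 52.5° / 1.343 = 0.7934/1.343 = 0.5907; r = 36.21°.
D = 2·52.5° − 4·36.21° + 180° = 105.00° − 144.84° + 180° = 140.16°.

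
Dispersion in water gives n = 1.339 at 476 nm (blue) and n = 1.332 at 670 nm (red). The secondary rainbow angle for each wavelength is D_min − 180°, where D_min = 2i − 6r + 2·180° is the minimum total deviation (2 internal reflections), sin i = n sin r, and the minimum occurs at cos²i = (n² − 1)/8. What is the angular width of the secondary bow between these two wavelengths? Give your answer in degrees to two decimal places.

1.82°

At 476 nm (n = 1.339): cos²i = 0.09912 → i = 71.650°, r = 45.141°, D_min = 232.451°, rainbow angle = 52.451°.
At 670 nm (n = 1.332): cos²i = 0.09678 → i = 71.875°, r = 45.520°, D_min = 230.628°, rainbow angle = 50.628°.
Angular width = |52.451° − 50.628°| = 1.823°.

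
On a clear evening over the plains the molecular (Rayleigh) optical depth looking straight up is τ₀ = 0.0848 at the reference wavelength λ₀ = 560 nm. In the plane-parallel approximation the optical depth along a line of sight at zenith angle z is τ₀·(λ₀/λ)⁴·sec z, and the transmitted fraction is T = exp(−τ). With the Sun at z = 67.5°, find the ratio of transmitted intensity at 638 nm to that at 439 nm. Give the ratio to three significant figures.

1.58

Airmass: sec 67.5° = 2.6131.
τ(638 nm) = 0.0848 × (560/638)⁴ × 2.6131 = 0.0848 × 0.5936 × 2.6131 = 0.1315.
τ(439 nm) = 0.0848 × (560/439)⁴ × 2.6131 = 0.0848 × 2.6479 × 2.6131 = 0.5867.
T(638)/T(439) = exp(τ_B − τ_A) = exp(0.4552) = 1.5765.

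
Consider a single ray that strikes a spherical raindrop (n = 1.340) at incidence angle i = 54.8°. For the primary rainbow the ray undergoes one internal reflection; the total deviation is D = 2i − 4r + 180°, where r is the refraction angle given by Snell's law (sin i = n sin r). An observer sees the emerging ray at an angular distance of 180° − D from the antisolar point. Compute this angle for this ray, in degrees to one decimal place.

40.7°

sin r = sin 54.8° / 1.340 = 0.8171/1.340 = 0.6098; r = 37.58°.
D = 2·54.8° − 4·37.58° + 180° = 109.60° − 150.30° + 180° = 139.30°.
Angle from antisolar point = 180° − D = 40.70°.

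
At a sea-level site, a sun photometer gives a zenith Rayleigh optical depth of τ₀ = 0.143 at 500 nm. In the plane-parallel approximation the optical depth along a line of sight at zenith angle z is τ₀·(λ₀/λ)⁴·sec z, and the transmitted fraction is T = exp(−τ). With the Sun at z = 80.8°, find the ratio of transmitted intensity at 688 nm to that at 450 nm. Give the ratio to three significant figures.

3.05

Airmass: sec 80.8° = 6.2546.
τ(688 nm) = 0.143 × (500/688)⁴ × 6.2546 = 0.143 × 0.2789 × 6.2546 = 0.2495.
τ(450 nm) = 0.143 × (500/450)⁴ × 6.2546 = 0.143 × 1.5242 × 6.2546 = 1.3632.
T(688)/T(450) = exp(τ_B − τ_A) = exp(1.1137) = 3.0457.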